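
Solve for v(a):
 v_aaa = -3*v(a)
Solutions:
 v(a) = C3*exp(-3^(1/3)*a) + (C1*sin(3^(5/6)*a/2) + C2*cos(3^(5/6)*a/2))*exp(3^(1/3)*a/2)


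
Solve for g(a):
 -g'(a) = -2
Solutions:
 g(a) = C1 + 2*a


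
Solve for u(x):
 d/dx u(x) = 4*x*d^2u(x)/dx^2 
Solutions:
 u(x) = C1 + C2*x^(5/4)


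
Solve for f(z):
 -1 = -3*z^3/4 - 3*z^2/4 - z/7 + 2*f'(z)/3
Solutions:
 f(z) = C1 + 9*z^4/32 + 3*z^3/8 + 3*z^2/28 - 3*z/2


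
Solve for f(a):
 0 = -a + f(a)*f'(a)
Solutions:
 f(a) = -sqrt(C1 + a^2)
 f(a) = sqrt(C1 + a^2)


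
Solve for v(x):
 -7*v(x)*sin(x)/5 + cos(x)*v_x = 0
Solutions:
 v(x) = C1/cos(x)^(7/5)


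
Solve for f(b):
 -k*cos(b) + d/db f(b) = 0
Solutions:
 f(b) = C1 + k*sin(b)


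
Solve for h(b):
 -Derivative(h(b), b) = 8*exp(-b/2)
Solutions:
 h(b) = C1 + 16*exp(-b/2)


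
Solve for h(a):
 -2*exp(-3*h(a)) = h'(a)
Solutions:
 h(a) = log(C1 - 6*a)/3
 h(a) = log((-3^(1/3) - 3^(5/6)*I)*(C1 - 2*a)^(1/3)/2)
 h(a) = log((-3^(1/3) + 3^(5/6)*I)*(C1 - 2*a)^(1/3)/2)


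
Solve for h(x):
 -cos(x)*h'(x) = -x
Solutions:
 h(x) = C1 + Integral(x/cos(x), x)


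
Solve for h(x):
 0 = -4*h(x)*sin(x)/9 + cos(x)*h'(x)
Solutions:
 h(x) = C1/cos(x)^(4/9)


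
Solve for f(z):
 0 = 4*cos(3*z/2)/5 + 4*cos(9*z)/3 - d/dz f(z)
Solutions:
 f(z) = C1 + 8*sin(3*z/2)/15 + 4*sin(9*z)/27


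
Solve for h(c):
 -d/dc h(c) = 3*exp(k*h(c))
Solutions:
 h(c) = Piecewise((log(1/(C1*k + 3*c*k))/k, Ne(k, 0)), (nan, True))
 h(c) = Piecewise((C1 - 3*c, Eq(k, 0)), (nan, True))


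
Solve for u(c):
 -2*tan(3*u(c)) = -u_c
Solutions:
 u(c) = -asin(C1*exp(6*c))/3 + pi/3
 u(c) = asin(C1*exp(6*c))/3


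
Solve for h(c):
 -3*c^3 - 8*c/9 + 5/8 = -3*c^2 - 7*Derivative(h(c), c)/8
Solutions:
 h(c) = C1 + 6*c^4/7 - 8*c^3/7 + 32*c^2/63 - 5*c/7


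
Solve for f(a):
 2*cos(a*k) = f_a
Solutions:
 f(a) = C1 + 2*sin(a*k)/k


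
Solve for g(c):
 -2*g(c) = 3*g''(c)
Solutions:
 g(c) = C1*sin(sqrt(6)*c/3) + C2*cos(sqrt(6)*c/3)


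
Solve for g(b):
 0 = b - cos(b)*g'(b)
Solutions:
 g(b) = C1 + Integral(b/cos(b), b)


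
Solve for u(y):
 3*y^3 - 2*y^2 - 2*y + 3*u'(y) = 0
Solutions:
 u(y) = C1 - y^4/4 + 2*y^3/9 + y^2/3


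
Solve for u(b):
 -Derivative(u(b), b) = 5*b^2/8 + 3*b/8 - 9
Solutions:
 u(b) = C1 - 5*b^3/24 - 3*b^2/16 + 9*b


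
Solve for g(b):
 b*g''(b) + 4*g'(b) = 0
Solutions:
 g(b) = C1 + C2/b^3


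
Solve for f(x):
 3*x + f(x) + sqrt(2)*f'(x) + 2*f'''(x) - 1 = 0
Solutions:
 f(x) = C1*exp(x*(-2*2^(1/6)*3^(2/3)/(9 + 2*sqrt(3)*sqrt(sqrt(2) + 27/4))^(1/3) + 6^(1/3)*(9 + 2*sqrt(3)*sqrt(sqrt(2) + 27/4))^(1/3))/12)*sin(sqrt(3)*x*(6*2^(1/6)/(27 + 2*sqrt(27*sqrt(2) + 729/4))^(1/3) + 2^(1/3)*(27 + 2*sqrt(27*sqrt(2) + 729/4))^(1/3))/12) + C2*exp(x*(-2*2^(1/6)*3^(2/3)/(9 + 2*sqrt(3)*sqrt(sqrt(2) + 27/4))^(1/3) + 6^(1/3)*(9 + 2*sqrt(3)*sqrt(sqrt(2) + 27/4))^(1/3))/12)*cos(sqrt(3)*x*(6*2^(1/6)/(27 + 2*sqrt(27*sqrt(2) + 729/4))^(1/3) + 2^(1/3)*(27 + 2*sqrt(27*sqrt(2) + 729/4))^(1/3))/12) + C3*exp(-x*(-2*2^(1/6)*3^(2/3)/(9 + 2*sqrt(3)*sqrt(sqrt(2) + 27/4))^(1/3) + 6^(1/3)*(9 + 2*sqrt(3)*sqrt(sqrt(2) + 27/4))^(1/3))/6) - 3*x + 1 + 3*sqrt(2)


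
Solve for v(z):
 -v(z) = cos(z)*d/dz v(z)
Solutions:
 v(z) = C1*sqrt(sin(z) - 1)/sqrt(sin(z) + 1)


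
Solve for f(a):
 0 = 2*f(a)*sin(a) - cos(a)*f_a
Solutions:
 f(a) = C1/cos(a)^2


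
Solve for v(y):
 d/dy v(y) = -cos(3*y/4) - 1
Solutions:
 v(y) = C1 - y - 4*sin(3*y/4)/3


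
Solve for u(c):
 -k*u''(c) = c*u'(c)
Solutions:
 u(c) = C1 + C2*sqrt(k)*erf(sqrt(2)*c*sqrt(1/k)/2)


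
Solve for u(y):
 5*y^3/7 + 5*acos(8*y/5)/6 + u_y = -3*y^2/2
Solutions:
 u(y) = C1 - 5*y^4/28 - y^3/2 - 5*y*acos(8*y/5)/6 + 5*sqrt(25 - 64*y^2)/48


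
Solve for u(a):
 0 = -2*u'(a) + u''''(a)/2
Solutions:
 u(a) = C1 + C4*exp(2^(2/3)*a) + (C2*sin(2^(2/3)*sqrt(3)*a/2) + C3*cos(2^(2/3)*sqrt(3)*a/2))*exp(-2^(2/3)*a/2)


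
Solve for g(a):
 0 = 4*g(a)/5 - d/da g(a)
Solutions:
 g(a) = C1*exp(4*a/5)


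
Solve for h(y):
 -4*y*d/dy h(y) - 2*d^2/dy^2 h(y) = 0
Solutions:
 h(y) = C1 + C2*erf(y)


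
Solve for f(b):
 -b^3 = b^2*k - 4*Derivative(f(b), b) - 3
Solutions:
 f(b) = C1 + b^4/16 + b^3*k/12 - 3*b/4


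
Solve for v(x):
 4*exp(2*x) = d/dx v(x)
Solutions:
 v(x) = C1 + 2*exp(2*x)


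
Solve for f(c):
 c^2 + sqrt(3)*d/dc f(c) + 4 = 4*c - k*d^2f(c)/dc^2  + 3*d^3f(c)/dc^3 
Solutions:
 f(c) = C1 + C2*exp(c*(k - sqrt(k^2 + 12*sqrt(3)))/6) + C3*exp(c*(k + sqrt(k^2 + 12*sqrt(3)))/6) - sqrt(3)*c^3/9 + c^2*k/3 + 2*sqrt(3)*c^2/3 - 2*sqrt(3)*c*k^2/9 - 4*c*k/3 - 4*sqrt(3)*c/3 - 2*c


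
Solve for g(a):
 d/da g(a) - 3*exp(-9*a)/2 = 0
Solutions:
 g(a) = C1 - exp(-9*a)/6


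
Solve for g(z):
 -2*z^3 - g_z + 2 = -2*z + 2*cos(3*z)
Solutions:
 g(z) = C1 - z^4/2 + z^2 + 2*z - 2*sin(3*z)/3


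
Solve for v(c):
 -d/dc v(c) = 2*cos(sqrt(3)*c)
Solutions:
 v(c) = C1 - 2*sqrt(3)*sin(sqrt(3)*c)/3


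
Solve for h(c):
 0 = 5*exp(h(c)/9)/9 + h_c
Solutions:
 h(c) = 9*log(1/(C1 + 5*c)) + 36*log(3)


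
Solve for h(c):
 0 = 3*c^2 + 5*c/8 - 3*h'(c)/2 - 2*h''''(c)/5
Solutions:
 h(c) = C1 + C4*exp(-30^(1/3)*c/2) + 2*c^3/3 + 5*c^2/24 + (C2*sin(10^(1/3)*3^(5/6)*c/4) + C3*cos(10^(1/3)*3^(5/6)*c/4))*exp(30^(1/3)*c/4)


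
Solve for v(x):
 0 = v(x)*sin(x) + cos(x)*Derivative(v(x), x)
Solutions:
 v(x) = C1*cos(x)


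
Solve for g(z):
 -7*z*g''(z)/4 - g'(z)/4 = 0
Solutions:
 g(z) = C1 + C2*z^(6/7)


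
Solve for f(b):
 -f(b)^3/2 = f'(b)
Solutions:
 f(b) = -sqrt(-1/(C1 - b))
 f(b) = sqrt(-1/(C1 - b))


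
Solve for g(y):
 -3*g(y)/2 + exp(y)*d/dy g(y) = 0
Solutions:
 g(y) = C1*exp(-3*exp(-y)/2)


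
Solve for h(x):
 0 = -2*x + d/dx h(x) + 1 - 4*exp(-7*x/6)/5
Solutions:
 h(x) = C1 + x^2 - x - 24*exp(-7*x/6)/35


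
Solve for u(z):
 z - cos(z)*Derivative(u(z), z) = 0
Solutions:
 u(z) = C1 + Integral(z/cos(z), z)


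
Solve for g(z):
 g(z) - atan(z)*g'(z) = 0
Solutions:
 g(z) = C1*exp(Integral(1/atan(z), z))


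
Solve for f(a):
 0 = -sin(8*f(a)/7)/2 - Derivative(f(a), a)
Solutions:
 a/2 + 7*log(cos(8*f(a)/7) - 1)/16 - 7*log(cos(8*f(a)/7) + 1)/16 = C1


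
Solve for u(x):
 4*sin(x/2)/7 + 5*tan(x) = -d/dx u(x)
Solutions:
 u(x) = C1 + 5*log(cos(x)) + 8*cos(x/2)/7


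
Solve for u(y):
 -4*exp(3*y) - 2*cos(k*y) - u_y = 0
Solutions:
 u(y) = C1 - 4*exp(3*y)/3 - 2*sin(k*y)/k


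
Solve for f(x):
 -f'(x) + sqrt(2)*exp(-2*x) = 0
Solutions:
 f(x) = C1 - sqrt(2)*exp(-2*x)/2


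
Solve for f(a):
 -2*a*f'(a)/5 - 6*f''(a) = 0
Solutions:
 f(a) = C1 + C2*erf(sqrt(30)*a/30)


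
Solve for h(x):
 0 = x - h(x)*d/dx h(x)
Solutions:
 h(x) = -sqrt(C1 + x^2)
 h(x) = sqrt(C1 + x^2)


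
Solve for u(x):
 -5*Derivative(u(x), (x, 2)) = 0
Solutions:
 u(x) = C1 + C2*x


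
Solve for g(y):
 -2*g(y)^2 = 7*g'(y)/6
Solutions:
 g(y) = 7/(C1 + 12*y)


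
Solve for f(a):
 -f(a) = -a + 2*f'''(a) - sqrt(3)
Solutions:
 f(a) = C3*exp(-2^(2/3)*a/2) + a + (C1*sin(2^(2/3)*sqrt(3)*a/4) + C2*cos(2^(2/3)*sqrt(3)*a/4))*exp(2^(2/3)*a/4) + sqrt(3)


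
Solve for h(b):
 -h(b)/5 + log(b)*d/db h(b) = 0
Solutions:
 h(b) = C1*exp(li(b)/5)


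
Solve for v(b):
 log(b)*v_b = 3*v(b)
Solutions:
 v(b) = C1*exp(3*li(b))


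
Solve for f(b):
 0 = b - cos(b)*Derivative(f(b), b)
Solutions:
 f(b) = C1 + Integral(b/cos(b), b)


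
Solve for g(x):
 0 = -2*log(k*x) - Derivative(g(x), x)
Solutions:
 g(x) = C1 - 2*x*log(k*x) + 2*x


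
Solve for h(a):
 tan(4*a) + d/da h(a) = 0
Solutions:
 h(a) = C1 + log(cos(4*a))/4


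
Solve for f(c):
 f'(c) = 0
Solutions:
 f(c) = C1


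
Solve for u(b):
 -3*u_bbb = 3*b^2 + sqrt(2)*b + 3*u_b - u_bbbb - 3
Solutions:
 u(b) = C1 + C2*exp(b*(-2^(2/3)*(sqrt(21) + 5)^(1/3)/4 - 2^(1/3)/(2*(sqrt(21) + 5)^(1/3)) + 1))*sin(2^(1/3)*sqrt(3)*b*(-2^(1/3)*(sqrt(21) + 5)^(1/3) + 2/(sqrt(21) + 5)^(1/3))/4) + C3*exp(b*(-2^(2/3)*(sqrt(21) + 5)^(1/3)/4 - 2^(1/3)/(2*(sqrt(21) + 5)^(1/3)) + 1))*cos(2^(1/3)*sqrt(3)*b*(-2^(1/3)*(sqrt(21) + 5)^(1/3) + 2/(sqrt(21) + 5)^(1/3))/4) + C4*exp(b*(2^(1/3)/(sqrt(21) + 5)^(1/3) + 1 + 2^(2/3)*(sqrt(21) + 5)^(1/3)/2)) - b^3/3 - sqrt(2)*b^2/6 + 3*b


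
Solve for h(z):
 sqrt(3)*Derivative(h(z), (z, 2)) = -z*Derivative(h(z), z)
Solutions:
 h(z) = C1 + C2*erf(sqrt(2)*3^(3/4)*z/6)


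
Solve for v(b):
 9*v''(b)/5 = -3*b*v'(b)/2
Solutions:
 v(b) = C1 + C2*erf(sqrt(15)*b/6)


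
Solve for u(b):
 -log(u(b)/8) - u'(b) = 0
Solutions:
 -Integral(1/(-log(_y) + 3*log(2)), (_y, u(b))) = C1 - b


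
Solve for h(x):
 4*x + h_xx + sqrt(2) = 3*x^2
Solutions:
 h(x) = C1 + C2*x + x^4/4 - 2*x^3/3 - sqrt(2)*x^2/2


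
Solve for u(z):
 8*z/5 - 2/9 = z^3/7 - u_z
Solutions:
 u(z) = C1 + z^4/28 - 4*z^2/5 + 2*z/9


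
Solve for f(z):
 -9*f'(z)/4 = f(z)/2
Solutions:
 f(z) = C1*exp(-2*z/9)


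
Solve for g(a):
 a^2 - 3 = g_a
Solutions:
 g(a) = C1 + a^3/3 - 3*a


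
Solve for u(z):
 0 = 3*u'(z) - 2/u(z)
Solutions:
 u(z) = -sqrt(C1 + 12*z)/3
 u(z) = sqrt(C1 + 12*z)/3


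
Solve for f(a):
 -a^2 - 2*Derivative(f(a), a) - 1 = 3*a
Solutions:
 f(a) = C1 - a^3/6 - 3*a^2/4 - a/2


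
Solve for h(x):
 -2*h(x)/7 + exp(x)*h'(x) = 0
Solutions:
 h(x) = C1*exp(-2*exp(-x)/7)


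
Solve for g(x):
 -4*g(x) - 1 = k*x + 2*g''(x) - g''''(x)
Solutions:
 g(x) = C1*exp(-x*sqrt(1 + sqrt(5))) + C2*exp(x*sqrt(1 + sqrt(5))) + C3*sin(x*sqrt(-1 + sqrt(5))) + C4*cos(x*sqrt(-1 + sqrt(5))) - k*x/4 - 1/4


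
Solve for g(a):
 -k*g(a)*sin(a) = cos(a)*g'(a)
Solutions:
 g(a) = C1*exp(k*log(cos(a)))


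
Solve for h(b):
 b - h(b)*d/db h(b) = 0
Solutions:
 h(b) = -sqrt(C1 + b^2)
 h(b) = sqrt(C1 + b^2)


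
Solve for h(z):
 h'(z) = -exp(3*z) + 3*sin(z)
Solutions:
 h(z) = C1 - exp(3*z)/3 - 3*cos(z)


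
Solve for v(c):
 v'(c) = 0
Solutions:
 v(c) = C1


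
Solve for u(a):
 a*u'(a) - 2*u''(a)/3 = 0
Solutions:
 u(a) = C1 + C2*erfi(sqrt(3)*a/2)


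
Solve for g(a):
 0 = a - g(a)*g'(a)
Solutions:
 g(a) = -sqrt(C1 + a^2)
 g(a) = sqrt(C1 + a^2)


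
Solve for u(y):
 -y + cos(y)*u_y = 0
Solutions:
 u(y) = C1 + Integral(y/cos(y), y)


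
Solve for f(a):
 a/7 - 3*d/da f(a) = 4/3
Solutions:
 f(a) = C1 + a^2/42 - 4*a/9


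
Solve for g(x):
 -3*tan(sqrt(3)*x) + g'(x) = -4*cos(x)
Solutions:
 g(x) = C1 - sqrt(3)*log(cos(sqrt(3)*x)) - 4*sin(x)


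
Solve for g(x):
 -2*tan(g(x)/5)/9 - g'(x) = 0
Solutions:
 g(x) = -5*asin(C1*exp(-2*x/45)) + 5*pi
 g(x) = 5*asin(C1*exp(-2*x/45))


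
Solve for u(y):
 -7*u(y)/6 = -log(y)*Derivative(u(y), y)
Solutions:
 u(y) = C1*exp(7*li(y)/6)


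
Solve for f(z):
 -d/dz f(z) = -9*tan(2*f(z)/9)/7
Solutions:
 f(z) = -9*asin(C1*exp(2*z/7))/2 + 9*pi/2
 f(z) = 9*asin(C1*exp(2*z/7))/2


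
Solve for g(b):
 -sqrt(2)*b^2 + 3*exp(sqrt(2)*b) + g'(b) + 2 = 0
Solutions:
 g(b) = C1 + sqrt(2)*b^3/3 - 2*b - 3*sqrt(2)*exp(sqrt(2)*b)/2


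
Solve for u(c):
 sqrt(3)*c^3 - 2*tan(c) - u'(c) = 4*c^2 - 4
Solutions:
 u(c) = C1 + sqrt(3)*c^4/4 - 4*c^3/3 + 4*c + 2*log(cos(c))


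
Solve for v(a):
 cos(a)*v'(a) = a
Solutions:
 v(a) = C1 + Integral(a/cos(a), a)


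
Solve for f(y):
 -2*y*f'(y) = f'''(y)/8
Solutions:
 f(y) = C1 + Integral(C2*airyai(-2*2^(1/3)*y) + C3*airybi(-2*2^(1/3)*y), y)


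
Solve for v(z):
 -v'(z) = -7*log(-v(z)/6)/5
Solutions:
 -5*Integral(1/(log(-_y) - log(6)), (_y, v(z)))/7 = C1 - z


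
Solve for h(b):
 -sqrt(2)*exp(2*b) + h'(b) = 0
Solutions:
 h(b) = C1 + sqrt(2)*exp(2*b)/2


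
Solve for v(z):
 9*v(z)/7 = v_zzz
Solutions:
 v(z) = C3*exp(21^(2/3)*z/7) + (C1*sin(3*3^(1/6)*7^(2/3)*z/14) + C2*cos(3*3^(1/6)*7^(2/3)*z/14))*exp(-21^(2/3)*z/14)


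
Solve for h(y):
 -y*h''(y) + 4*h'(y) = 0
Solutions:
 h(y) = C1 + C2*y^5


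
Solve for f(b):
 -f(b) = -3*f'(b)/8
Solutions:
 f(b) = C1*exp(8*b/3)


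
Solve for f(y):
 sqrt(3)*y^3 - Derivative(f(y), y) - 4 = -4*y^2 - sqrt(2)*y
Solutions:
 f(y) = C1 + sqrt(3)*y^4/4 + 4*y^3/3 + sqrt(2)*y^2/2 - 4*y


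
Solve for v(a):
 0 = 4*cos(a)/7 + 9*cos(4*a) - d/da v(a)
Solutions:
 v(a) = C1 + 4*sin(a)/7 + 9*sin(4*a)/4


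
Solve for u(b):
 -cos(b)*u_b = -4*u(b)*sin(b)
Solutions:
 u(b) = C1/cos(b)^4


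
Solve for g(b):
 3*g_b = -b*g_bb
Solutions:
 g(b) = C1 + C2/b^2


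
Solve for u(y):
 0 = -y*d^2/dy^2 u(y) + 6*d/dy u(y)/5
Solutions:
 u(y) = C1 + C2*y^(11/5)


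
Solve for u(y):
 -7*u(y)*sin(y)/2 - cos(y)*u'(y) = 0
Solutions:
 u(y) = C1*cos(y)^(7/2)


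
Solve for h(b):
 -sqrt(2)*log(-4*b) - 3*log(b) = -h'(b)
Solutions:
 h(b) = C1 + b*(sqrt(2) + 3)*log(b) + b*(-3 - sqrt(2) + 2*sqrt(2)*log(2) + sqrt(2)*I*pi)


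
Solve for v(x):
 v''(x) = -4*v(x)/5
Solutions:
 v(x) = C1*sin(2*sqrt(5)*x/5) + C2*cos(2*sqrt(5)*x/5)


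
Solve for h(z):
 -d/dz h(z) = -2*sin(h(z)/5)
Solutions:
 -2*z + 5*log(cos(h(z)/5) - 1)/2 - 5*log(cos(h(z)/5) + 1)/2 = C1


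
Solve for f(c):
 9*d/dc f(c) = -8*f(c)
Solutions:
 f(c) = C1*exp(-8*c/9)


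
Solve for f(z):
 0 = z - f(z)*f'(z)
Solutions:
 f(z) = -sqrt(C1 + z^2)
 f(z) = sqrt(C1 + z^2)


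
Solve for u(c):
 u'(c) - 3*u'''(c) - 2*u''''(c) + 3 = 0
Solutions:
 u(c) = C1 + C4*exp(c/2) - 3*c + (C2 + C3*c)*exp(-c)


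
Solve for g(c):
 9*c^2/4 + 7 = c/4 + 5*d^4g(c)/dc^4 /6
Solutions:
 g(c) = C1 + C2*c + C3*c^2 + C4*c^3 + 3*c^6/400 - c^5/400 + 7*c^4/20


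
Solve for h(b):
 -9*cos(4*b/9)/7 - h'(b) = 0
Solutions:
 h(b) = C1 - 81*sin(4*b/9)/28


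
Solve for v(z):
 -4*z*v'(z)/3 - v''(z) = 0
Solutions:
 v(z) = C1 + C2*erf(sqrt(6)*z/3)


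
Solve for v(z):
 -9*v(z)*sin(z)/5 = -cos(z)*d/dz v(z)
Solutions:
 v(z) = C1/cos(z)^(9/5)


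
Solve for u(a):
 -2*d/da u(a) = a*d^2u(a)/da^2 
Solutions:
 u(a) = C1 + C2/a


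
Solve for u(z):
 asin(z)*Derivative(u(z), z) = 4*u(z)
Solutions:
 u(z) = C1*exp(4*Integral(1/asin(z), z))


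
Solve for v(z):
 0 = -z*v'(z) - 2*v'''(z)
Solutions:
 v(z) = C1 + Integral(C2*airyai(-2^(2/3)*z/2) + C3*airybi(-2^(2/3)*z/2), z)


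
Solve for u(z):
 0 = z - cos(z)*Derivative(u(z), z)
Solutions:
 u(z) = C1 + Integral(z/cos(z), z)


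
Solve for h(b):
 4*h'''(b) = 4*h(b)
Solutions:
 h(b) = C3*exp(b) + (C1*sin(sqrt(3)*b/2) + C2*cos(sqrt(3)*b/2))*exp(-b/2)


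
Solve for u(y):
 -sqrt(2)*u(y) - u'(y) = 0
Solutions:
 u(y) = C1*exp(-sqrt(2)*y)


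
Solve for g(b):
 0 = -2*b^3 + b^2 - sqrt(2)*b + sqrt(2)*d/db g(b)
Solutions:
 g(b) = C1 + sqrt(2)*b^4/4 - sqrt(2)*b^3/6 + b^2/2


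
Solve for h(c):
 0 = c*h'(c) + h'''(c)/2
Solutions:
 h(c) = C1 + Integral(C2*airyai(-2^(1/3)*c) + C3*airybi(-2^(1/3)*c), c)


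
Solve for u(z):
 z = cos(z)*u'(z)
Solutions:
 u(z) = C1 + Integral(z/cos(z), z)


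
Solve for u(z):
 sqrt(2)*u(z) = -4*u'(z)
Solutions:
 u(z) = C1*exp(-sqrt(2)*z/4)


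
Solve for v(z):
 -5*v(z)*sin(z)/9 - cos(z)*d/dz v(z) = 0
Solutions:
 v(z) = C1*cos(z)^(5/9)


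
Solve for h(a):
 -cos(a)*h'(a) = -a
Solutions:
 h(a) = C1 + Integral(a/cos(a), a)


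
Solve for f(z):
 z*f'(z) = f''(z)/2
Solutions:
 f(z) = C1 + C2*erfi(z)


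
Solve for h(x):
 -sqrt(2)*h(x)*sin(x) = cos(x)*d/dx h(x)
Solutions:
 h(x) = C1*cos(x)^(sqrt(2))


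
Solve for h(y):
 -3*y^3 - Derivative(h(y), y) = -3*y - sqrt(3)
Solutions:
 h(y) = C1 - 3*y^4/4 + 3*y^2/2 + sqrt(3)*y


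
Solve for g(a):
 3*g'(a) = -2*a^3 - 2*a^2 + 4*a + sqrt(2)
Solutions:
 g(a) = C1 - a^4/6 - 2*a^3/9 + 2*a^2/3 + sqrt(2)*a/3


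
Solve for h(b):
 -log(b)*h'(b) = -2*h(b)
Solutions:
 h(b) = C1*exp(2*li(b))


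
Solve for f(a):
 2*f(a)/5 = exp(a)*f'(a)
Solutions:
 f(a) = C1*exp(-2*exp(-a)/5)


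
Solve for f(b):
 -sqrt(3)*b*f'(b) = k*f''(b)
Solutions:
 f(b) = C1 + C2*sqrt(k)*erf(sqrt(2)*3^(1/4)*b*sqrt(1/k)/2)


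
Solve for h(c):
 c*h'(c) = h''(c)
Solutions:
 h(c) = C1 + C2*erfi(sqrt(2)*c/2)


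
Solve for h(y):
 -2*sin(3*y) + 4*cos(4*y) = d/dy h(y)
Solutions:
 h(y) = C1 + sin(4*y) + 2*cos(3*y)/3


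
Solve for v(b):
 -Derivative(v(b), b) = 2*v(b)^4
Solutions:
 v(b) = (-3^(2/3) - 3*3^(1/6)*I)*(1/(C1 + 2*b))^(1/3)/6
 v(b) = (-3^(2/3) + 3*3^(1/6)*I)*(1/(C1 + 2*b))^(1/3)/6
 v(b) = (1/(C1 + 6*b))^(1/3)


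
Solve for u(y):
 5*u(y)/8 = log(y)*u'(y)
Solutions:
 u(y) = C1*exp(5*li(y)/8)


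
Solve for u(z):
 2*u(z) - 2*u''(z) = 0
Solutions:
 u(z) = C1*exp(-z) + C2*exp(z)


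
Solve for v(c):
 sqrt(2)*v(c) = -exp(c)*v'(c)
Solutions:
 v(c) = C1*exp(sqrt(2)*exp(-c))


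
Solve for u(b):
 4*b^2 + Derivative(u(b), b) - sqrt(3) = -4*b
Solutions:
 u(b) = C1 - 4*b^3/3 - 2*b^2 + sqrt(3)*b


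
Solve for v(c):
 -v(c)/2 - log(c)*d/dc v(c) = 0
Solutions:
 v(c) = C1*exp(-li(c)/2)


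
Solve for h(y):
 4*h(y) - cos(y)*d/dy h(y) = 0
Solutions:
 h(y) = C1*(sin(y)^2 + 2*sin(y) + 1)/(sin(y)^2 - 2*sin(y) + 1)


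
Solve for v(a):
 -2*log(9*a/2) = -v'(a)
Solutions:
 v(a) = C1 + 2*a*log(a) - 2*a + a*log(81/4)


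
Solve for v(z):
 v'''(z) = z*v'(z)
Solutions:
 v(z) = C1 + Integral(C2*airyai(z) + C3*airybi(z), z)


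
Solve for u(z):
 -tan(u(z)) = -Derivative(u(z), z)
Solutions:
 u(z) = pi - asin(C1*exp(z))
 u(z) = asin(C1*exp(z))


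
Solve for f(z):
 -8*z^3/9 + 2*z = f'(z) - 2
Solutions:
 f(z) = C1 - 2*z^4/9 + z^2 + 2*z


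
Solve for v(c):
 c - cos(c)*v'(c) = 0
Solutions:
 v(c) = C1 + Integral(c/cos(c), c)


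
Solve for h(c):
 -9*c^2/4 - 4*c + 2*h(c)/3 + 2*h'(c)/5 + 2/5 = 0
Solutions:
 h(c) = C1*exp(-5*c/3) + 27*c^2/8 + 39*c/20 - 177/100


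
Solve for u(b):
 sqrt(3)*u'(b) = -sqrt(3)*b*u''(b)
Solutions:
 u(b) = C1 + C2*log(b)


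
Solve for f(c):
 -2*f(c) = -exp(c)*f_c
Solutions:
 f(c) = C1*exp(-2*exp(-c))


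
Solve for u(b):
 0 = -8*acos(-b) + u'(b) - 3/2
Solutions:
 u(b) = C1 + 8*b*acos(-b) + 3*b/2 + 8*sqrt(1 - b^2)


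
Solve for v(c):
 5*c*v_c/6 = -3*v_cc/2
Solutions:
 v(c) = C1 + C2*erf(sqrt(10)*c/6)


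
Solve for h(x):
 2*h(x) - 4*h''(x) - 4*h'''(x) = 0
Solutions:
 h(x) = C1*exp(-x*(2*2^(2/3)/(3*sqrt(57) + 23)^(1/3) + 4 + 2^(1/3)*(3*sqrt(57) + 23)^(1/3))/12)*sin(2^(1/3)*sqrt(3)*x*(-(3*sqrt(57) + 23)^(1/3) + 2*2^(1/3)/(3*sqrt(57) + 23)^(1/3))/12) + C2*exp(-x*(2*2^(2/3)/(3*sqrt(57) + 23)^(1/3) + 4 + 2^(1/3)*(3*sqrt(57) + 23)^(1/3))/12)*cos(2^(1/3)*sqrt(3)*x*(-(3*sqrt(57) + 23)^(1/3) + 2*2^(1/3)/(3*sqrt(57) + 23)^(1/3))/12) + C3*exp(x*(-2 + 2*2^(2/3)/(3*sqrt(57) + 23)^(1/3) + 2^(1/3)*(3*sqrt(57) + 23)^(1/3))/6)


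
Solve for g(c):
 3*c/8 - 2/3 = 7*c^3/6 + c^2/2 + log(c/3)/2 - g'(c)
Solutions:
 g(c) = C1 + 7*c^4/24 + c^3/6 - 3*c^2/16 + c*log(c)/2 - c*log(3)/2 + c/6


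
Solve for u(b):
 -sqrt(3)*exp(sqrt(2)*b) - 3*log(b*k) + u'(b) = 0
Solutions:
 u(b) = C1 + 3*b*log(b*k) - 3*b + sqrt(6)*exp(sqrt(2)*b)/2


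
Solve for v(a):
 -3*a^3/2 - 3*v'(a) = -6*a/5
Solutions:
 v(a) = C1 - a^4/8 + a^2/5


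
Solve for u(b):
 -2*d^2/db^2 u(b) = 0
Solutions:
 u(b) = C1 + C2*b


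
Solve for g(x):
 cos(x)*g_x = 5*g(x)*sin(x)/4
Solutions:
 g(x) = C1/cos(x)^(5/4)


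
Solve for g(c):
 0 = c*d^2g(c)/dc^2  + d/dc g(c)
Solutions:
 g(c) = C1 + C2*log(c)


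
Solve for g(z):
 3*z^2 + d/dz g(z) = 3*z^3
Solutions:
 g(z) = C1 + 3*z^4/4 - z^3


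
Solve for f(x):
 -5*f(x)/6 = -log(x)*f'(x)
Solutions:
 f(x) = C1*exp(5*li(x)/6)


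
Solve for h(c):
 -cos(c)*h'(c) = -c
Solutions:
 h(c) = C1 + Integral(c/cos(c), c)


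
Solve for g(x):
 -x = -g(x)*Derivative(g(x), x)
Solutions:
 g(x) = -sqrt(C1 + x^2)
 g(x) = sqrt(C1 + x^2)


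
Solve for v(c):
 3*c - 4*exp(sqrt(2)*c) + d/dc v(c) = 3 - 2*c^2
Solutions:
 v(c) = C1 - 2*c^3/3 - 3*c^2/2 + 3*c + 2*sqrt(2)*exp(sqrt(2)*c)


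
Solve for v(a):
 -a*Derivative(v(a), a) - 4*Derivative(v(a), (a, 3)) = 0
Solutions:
 v(a) = C1 + Integral(C2*airyai(-2^(1/3)*a/2) + C3*airybi(-2^(1/3)*a/2), a)


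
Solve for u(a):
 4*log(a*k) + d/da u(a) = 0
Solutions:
 u(a) = C1 - 4*a*log(a*k) + 4*a


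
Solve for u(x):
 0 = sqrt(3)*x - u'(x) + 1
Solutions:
 u(x) = C1 + sqrt(3)*x^2/2 + x


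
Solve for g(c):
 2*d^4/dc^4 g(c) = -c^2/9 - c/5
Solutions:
 g(c) = C1 + C2*c + C3*c^2 + C4*c^3 - c^6/6480 - c^5/1200


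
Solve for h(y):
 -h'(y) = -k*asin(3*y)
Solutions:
 h(y) = C1 + k*(y*asin(3*y) + sqrt(1 - 9*y^2)/3)


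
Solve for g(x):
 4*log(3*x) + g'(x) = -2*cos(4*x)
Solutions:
 g(x) = C1 - 4*x*log(x) - 4*x*log(3) + 4*x - sin(4*x)/2


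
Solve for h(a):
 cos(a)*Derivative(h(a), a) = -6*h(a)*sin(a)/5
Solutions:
 h(a) = C1*cos(a)^(6/5)


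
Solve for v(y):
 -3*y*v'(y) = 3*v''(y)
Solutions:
 v(y) = C1 + C2*erf(sqrt(2)*y/2)


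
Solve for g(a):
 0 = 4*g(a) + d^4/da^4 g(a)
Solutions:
 g(a) = (C1*sin(a) + C2*cos(a))*exp(-a) + (C3*sin(a) + C4*cos(a))*exp(a)


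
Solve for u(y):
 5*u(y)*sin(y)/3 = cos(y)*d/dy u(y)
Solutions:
 u(y) = C1/cos(y)^(5/3)


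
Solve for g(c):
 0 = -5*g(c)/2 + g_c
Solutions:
 g(c) = C1*exp(5*c/2)


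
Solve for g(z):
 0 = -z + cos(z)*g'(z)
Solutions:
 g(z) = C1 + Integral(z/cos(z), z)


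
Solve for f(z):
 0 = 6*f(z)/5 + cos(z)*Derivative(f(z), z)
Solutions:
 f(z) = C1*(sin(z) - 1)^(3/5)/(sin(z) + 1)^(3/5)


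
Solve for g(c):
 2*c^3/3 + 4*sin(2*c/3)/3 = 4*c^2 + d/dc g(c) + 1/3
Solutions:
 g(c) = C1 + c^4/6 - 4*c^3/3 - c/3 - 2*cos(2*c/3)


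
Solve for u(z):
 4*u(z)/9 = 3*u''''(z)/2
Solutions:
 u(z) = C1*exp(-2^(3/4)*3^(1/4)*z/3) + C2*exp(2^(3/4)*3^(1/4)*z/3) + C3*sin(2^(3/4)*3^(1/4)*z/3) + C4*cos(2^(3/4)*3^(1/4)*z/3)


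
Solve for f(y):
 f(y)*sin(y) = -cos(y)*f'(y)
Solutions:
 f(y) = C1*cos(y)


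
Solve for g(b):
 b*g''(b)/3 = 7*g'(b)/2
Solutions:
 g(b) = C1 + C2*b^(23/2)


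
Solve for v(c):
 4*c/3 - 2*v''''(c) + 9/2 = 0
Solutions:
 v(c) = C1 + C2*c + C3*c^2 + C4*c^3 + c^5/180 + 3*c^4/32


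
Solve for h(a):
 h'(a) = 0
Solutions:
 h(a) = C1


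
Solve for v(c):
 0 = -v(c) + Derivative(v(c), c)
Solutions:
 v(c) = C1*exp(c)


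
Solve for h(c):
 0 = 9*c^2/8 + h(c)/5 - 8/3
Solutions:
 h(c) = 40/3 - 45*c^2/8


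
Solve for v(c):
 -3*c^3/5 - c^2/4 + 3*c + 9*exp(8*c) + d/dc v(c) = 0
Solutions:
 v(c) = C1 + 3*c^4/20 + c^3/12 - 3*c^2/2 - 9*exp(8*c)/8


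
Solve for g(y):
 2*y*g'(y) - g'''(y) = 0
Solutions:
 g(y) = C1 + Integral(C2*airyai(2^(1/3)*y) + C3*airybi(2^(1/3)*y), y)


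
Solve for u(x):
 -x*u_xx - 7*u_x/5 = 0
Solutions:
 u(x) = C1 + C2/x^(2/5)


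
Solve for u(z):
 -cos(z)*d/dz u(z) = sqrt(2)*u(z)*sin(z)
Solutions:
 u(z) = C1*cos(z)^(sqrt(2))


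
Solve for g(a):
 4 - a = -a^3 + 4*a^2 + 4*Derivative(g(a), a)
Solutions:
 g(a) = C1 + a^4/16 - a^3/3 - a^2/8 + a


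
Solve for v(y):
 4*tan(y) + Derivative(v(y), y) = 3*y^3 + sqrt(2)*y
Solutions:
 v(y) = C1 + 3*y^4/4 + sqrt(2)*y^2/2 + 4*log(cos(y))


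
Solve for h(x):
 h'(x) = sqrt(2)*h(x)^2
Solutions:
 h(x) = -1/(C1 + sqrt(2)*x)


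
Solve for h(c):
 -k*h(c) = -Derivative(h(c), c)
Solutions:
 h(c) = C1*exp(c*k)


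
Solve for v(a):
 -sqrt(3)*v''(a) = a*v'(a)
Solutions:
 v(a) = C1 + C2*erf(sqrt(2)*3^(3/4)*a/6)


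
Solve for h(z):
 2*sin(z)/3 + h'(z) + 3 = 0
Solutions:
 h(z) = C1 - 3*z + 2*cos(z)/3


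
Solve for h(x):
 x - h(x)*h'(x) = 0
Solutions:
 h(x) = -sqrt(C1 + x^2)
 h(x) = sqrt(C1 + x^2)


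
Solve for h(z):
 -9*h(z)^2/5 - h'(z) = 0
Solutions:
 h(z) = 5/(C1 + 9*z)


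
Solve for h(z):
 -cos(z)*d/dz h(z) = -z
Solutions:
 h(z) = C1 + Integral(z/cos(z), z)


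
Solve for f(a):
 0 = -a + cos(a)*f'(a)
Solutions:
 f(a) = C1 + Integral(a/cos(a), a)


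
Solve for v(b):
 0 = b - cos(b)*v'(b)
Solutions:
 v(b) = C1 + Integral(b/cos(b), b)


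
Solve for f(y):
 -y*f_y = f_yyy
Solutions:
 f(y) = C1 + Integral(C2*airyai(-y) + C3*airybi(-y), y)


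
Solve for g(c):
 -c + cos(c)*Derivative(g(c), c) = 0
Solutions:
 g(c) = C1 + Integral(c/cos(c), c)


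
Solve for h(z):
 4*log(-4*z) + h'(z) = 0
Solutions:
 h(z) = C1 - 4*z*log(-z) + 4*z*(1 - 2*log(2))


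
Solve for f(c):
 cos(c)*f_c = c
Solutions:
 f(c) = C1 + Integral(c/cos(c), c)


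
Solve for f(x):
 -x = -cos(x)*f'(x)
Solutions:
 f(x) = C1 + Integral(x/cos(x), x)


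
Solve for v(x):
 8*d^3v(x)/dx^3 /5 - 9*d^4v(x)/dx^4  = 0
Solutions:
 v(x) = C1 + C2*x + C3*x^2 + C4*exp(8*x/45)


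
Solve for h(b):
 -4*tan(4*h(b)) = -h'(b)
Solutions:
 h(b) = -asin(C1*exp(16*b))/4 + pi/4
 h(b) = asin(C1*exp(16*b))/4


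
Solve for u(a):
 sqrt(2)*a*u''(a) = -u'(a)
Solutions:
 u(a) = C1 + C2*a^(1 - sqrt(2)/2)


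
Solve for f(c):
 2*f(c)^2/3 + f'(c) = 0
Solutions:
 f(c) = 3/(C1 + 2*c)


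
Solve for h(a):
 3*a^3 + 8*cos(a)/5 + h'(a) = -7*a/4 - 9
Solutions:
 h(a) = C1 - 3*a^4/4 - 7*a^2/8 - 9*a - 8*sin(a)/5


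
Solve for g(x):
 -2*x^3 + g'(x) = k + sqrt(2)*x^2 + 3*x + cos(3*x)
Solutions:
 g(x) = C1 + k*x + x^4/2 + sqrt(2)*x^3/3 + 3*x^2/2 + sin(3*x)/3


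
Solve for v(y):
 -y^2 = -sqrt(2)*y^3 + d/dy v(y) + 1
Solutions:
 v(y) = C1 + sqrt(2)*y^4/4 - y^3/3 - y


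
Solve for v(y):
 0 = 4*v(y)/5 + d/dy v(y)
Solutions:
 v(y) = C1*exp(-4*y/5)


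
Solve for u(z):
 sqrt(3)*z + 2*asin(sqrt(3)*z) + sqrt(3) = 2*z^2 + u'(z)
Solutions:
 u(z) = C1 - 2*z^3/3 + sqrt(3)*z^2/2 + 2*z*asin(sqrt(3)*z) + sqrt(3)*z + 2*sqrt(3)*sqrt(1 - 3*z^2)/3


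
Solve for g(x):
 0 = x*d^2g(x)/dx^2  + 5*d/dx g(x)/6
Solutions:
 g(x) = C1 + C2*x^(1/6)


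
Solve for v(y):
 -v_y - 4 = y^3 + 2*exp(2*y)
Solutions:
 v(y) = C1 - y^4/4 - 4*y - exp(2*y)


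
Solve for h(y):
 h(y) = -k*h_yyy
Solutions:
 h(y) = C1*exp(y*(-1/k)^(1/3)) + C2*exp(y*(-1/k)^(1/3)*(-1 + sqrt(3)*I)/2) + C3*exp(-y*(-1/k)^(1/3)*(1 + sqrt(3)*I)/2)


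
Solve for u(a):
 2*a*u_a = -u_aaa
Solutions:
 u(a) = C1 + Integral(C2*airyai(-2^(1/3)*a) + C3*airybi(-2^(1/3)*a), a)


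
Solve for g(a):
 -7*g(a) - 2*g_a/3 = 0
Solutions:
 g(a) = C1*exp(-21*a/2)


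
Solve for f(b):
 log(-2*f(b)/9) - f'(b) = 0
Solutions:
 -Integral(1/(log(-_y) - 2*log(3) + log(2)), (_y, f(b))) = C1 - b


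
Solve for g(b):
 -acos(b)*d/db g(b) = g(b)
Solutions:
 g(b) = C1*exp(-Integral(1/acos(b), b))


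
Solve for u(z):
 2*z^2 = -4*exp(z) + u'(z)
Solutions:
 u(z) = C1 + 2*z^3/3 + 4*exp(z)


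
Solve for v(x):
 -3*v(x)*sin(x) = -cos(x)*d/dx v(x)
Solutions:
 v(x) = C1/cos(x)^3


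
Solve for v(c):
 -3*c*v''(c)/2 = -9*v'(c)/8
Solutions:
 v(c) = C1 + C2*c^(7/4)


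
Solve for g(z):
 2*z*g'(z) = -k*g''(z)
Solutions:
 g(z) = C1 + C2*sqrt(k)*erf(z*sqrt(1/k))


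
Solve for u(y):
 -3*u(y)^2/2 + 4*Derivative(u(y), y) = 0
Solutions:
 u(y) = -8/(C1 + 3*y)


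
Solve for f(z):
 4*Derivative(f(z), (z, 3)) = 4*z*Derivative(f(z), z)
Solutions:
 f(z) = C1 + Integral(C2*airyai(z) + C3*airybi(z), z)


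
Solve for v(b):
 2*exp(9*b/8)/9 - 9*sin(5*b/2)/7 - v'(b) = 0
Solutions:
 v(b) = C1 + 16*exp(9*b/8)/81 + 18*cos(5*b/2)/35


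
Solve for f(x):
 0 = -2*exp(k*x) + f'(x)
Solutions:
 f(x) = C1 + 2*exp(k*x)/k


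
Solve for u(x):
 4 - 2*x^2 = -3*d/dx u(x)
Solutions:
 u(x) = C1 + 2*x^3/9 - 4*x/3


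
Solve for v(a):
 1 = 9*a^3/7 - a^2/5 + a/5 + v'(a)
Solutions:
 v(a) = C1 - 9*a^4/28 + a^3/15 - a^2/10 + a


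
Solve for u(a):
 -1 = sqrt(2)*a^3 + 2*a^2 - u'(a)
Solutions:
 u(a) = C1 + sqrt(2)*a^4/4 + 2*a^3/3 + a


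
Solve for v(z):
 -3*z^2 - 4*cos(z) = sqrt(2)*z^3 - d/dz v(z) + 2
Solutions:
 v(z) = C1 + sqrt(2)*z^4/4 + z^3 + 2*z + 4*sin(z)


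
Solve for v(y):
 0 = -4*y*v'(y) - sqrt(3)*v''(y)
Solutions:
 v(y) = C1 + C2*erf(sqrt(2)*3^(3/4)*y/3)


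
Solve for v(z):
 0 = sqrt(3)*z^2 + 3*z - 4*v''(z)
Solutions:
 v(z) = C1 + C2*z + sqrt(3)*z^4/48 + z^3/8


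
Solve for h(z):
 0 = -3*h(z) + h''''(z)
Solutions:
 h(z) = C1*exp(-3^(1/4)*z) + C2*exp(3^(1/4)*z) + C3*sin(3^(1/4)*z) + C4*cos(3^(1/4)*z)


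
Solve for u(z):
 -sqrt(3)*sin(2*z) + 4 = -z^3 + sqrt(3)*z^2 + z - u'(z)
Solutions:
 u(z) = C1 - z^4/4 + sqrt(3)*z^3/3 + z^2/2 - 4*z - sqrt(3)*cos(2*z)/2


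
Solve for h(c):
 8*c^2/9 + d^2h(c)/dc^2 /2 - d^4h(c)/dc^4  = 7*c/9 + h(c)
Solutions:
 h(c) = 8*c^2/9 - 7*c/9 + (C1*sin(c*sin(atan(sqrt(15))/2)) + C2*cos(c*sin(atan(sqrt(15))/2)))*exp(-c*cos(atan(sqrt(15))/2)) + (C3*sin(c*sin(atan(sqrt(15))/2)) + C4*cos(c*sin(atan(sqrt(15))/2)))*exp(c*cos(atan(sqrt(15))/2)) + 8/9


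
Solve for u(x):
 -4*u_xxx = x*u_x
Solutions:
 u(x) = C1 + Integral(C2*airyai(-2^(1/3)*x/2) + C3*airybi(-2^(1/3)*x/2), x)


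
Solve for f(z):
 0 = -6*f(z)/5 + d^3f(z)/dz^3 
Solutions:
 f(z) = C3*exp(5^(2/3)*6^(1/3)*z/5) + (C1*sin(2^(1/3)*3^(5/6)*5^(2/3)*z/10) + C2*cos(2^(1/3)*3^(5/6)*5^(2/3)*z/10))*exp(-5^(2/3)*6^(1/3)*z/10)


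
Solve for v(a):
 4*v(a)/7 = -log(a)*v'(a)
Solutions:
 v(a) = C1*exp(-4*li(a)/7)


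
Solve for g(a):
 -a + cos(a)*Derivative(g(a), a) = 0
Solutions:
 g(a) = C1 + Integral(a/cos(a), a)


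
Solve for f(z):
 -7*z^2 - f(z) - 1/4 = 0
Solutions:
 f(z) = -7*z^2 - 1/4


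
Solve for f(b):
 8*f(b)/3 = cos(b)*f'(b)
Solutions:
 f(b) = C1*(sin(b) + 1)^(4/3)/(sin(b) - 1)^(4/3)


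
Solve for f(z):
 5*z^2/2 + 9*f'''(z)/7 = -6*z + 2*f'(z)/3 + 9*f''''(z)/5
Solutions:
 f(z) = C1 + C2*exp(z*(5*5^(2/3)/(7*sqrt(2051) + 318)^(1/3) + 10 + 5^(1/3)*(7*sqrt(2051) + 318)^(1/3))/42)*sin(sqrt(3)*5^(1/3)*z*(-(7*sqrt(2051) + 318)^(1/3) + 5*5^(1/3)/(7*sqrt(2051) + 318)^(1/3))/42) + C3*exp(z*(5*5^(2/3)/(7*sqrt(2051) + 318)^(1/3) + 10 + 5^(1/3)*(7*sqrt(2051) + 318)^(1/3))/42)*cos(sqrt(3)*5^(1/3)*z*(-(7*sqrt(2051) + 318)^(1/3) + 5*5^(1/3)/(7*sqrt(2051) + 318)^(1/3))/42) + C4*exp(z*(-5^(1/3)*(7*sqrt(2051) + 318)^(1/3) - 5*5^(2/3)/(7*sqrt(2051) + 318)^(1/3) + 5)/21) + 5*z^3/4 + 9*z^2/2 + 405*z/28


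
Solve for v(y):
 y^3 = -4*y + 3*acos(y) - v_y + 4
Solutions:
 v(y) = C1 - y^4/4 - 2*y^2 + 3*y*acos(y) + 4*y - 3*sqrt(1 - y^2)


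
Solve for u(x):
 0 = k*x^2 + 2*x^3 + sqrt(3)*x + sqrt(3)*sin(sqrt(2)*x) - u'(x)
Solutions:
 u(x) = C1 + k*x^3/3 + x^4/2 + sqrt(3)*x^2/2 - sqrt(6)*cos(sqrt(2)*x)/2


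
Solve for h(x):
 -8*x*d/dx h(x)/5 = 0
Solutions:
 h(x) = C1


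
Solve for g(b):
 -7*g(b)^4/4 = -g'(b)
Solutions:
 g(b) = 2^(2/3)*(-1/(C1 + 21*b))^(1/3)
 g(b) = (-1/(C1 + 7*b))^(1/3)*(-6^(2/3) - 3*2^(2/3)*3^(1/6)*I)/6
 g(b) = (-1/(C1 + 7*b))^(1/3)*(-6^(2/3) + 3*2^(2/3)*3^(1/6)*I)/6


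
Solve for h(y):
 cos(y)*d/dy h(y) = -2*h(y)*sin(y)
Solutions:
 h(y) = C1*cos(y)^2


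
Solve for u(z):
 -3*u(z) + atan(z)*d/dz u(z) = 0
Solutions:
 u(z) = C1*exp(3*Integral(1/atan(z), z))


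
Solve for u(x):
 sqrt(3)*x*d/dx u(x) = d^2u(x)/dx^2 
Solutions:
 u(x) = C1 + C2*erfi(sqrt(2)*3^(1/4)*x/2)


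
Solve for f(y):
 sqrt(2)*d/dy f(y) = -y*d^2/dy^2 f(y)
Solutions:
 f(y) = C1 + C2*y^(1 - sqrt(2))


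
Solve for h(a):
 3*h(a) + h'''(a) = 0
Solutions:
 h(a) = C3*exp(-3^(1/3)*a) + (C1*sin(3^(5/6)*a/2) + C2*cos(3^(5/6)*a/2))*exp(3^(1/3)*a/2)


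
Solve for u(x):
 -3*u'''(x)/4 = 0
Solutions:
 u(x) = C1 + C2*x + C3*x^2


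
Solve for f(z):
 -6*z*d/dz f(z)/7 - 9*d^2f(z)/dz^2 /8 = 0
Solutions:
 f(z) = C1 + C2*erf(2*sqrt(42)*z/21)


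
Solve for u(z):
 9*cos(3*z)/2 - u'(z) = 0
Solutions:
 u(z) = C1 + 3*sin(3*z)/2


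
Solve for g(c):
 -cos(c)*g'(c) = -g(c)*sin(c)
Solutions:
 g(c) = C1/cos(c)


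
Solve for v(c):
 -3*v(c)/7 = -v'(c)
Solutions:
 v(c) = C1*exp(3*c/7)


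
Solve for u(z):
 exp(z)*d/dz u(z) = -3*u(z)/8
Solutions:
 u(z) = C1*exp(3*exp(-z)/8)


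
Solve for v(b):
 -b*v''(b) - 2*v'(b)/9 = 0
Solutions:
 v(b) = C1 + C2*b^(7/9)


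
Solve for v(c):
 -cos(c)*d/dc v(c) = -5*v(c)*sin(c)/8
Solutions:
 v(c) = C1/cos(c)^(5/8)


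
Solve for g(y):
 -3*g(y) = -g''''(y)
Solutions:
 g(y) = C1*exp(-3^(1/4)*y) + C2*exp(3^(1/4)*y) + C3*sin(3^(1/4)*y) + C4*cos(3^(1/4)*y)


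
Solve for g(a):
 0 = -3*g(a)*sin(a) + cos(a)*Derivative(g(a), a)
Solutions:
 g(a) = C1/cos(a)^3


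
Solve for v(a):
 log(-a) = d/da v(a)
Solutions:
 v(a) = C1 + a*log(-a) - a


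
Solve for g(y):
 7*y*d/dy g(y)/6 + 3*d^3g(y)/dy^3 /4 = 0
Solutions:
 g(y) = C1 + Integral(C2*airyai(-42^(1/3)*y/3) + C3*airybi(-42^(1/3)*y/3), y)


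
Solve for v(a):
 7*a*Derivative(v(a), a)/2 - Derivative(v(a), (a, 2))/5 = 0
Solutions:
 v(a) = C1 + C2*erfi(sqrt(35)*a/2)


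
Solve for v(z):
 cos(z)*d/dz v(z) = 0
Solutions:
 v(z) = C1


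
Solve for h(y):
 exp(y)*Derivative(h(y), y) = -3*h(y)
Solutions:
 h(y) = C1*exp(3*exp(-y))


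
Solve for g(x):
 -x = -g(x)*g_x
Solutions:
 g(x) = -sqrt(C1 + x^2)
 g(x) = sqrt(C1 + x^2)


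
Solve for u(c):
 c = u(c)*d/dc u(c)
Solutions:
 u(c) = -sqrt(C1 + c^2)
 u(c) = sqrt(C1 + c^2)


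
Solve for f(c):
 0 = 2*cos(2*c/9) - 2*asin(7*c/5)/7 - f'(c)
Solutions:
 f(c) = C1 - 2*c*asin(7*c/5)/7 - 2*sqrt(25 - 49*c^2)/49 + 9*sin(2*c/9)


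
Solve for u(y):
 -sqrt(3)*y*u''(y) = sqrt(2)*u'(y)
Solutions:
 u(y) = C1 + C2*y^(1 - sqrt(6)/3)


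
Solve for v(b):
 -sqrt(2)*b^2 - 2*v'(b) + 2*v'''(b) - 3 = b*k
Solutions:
 v(b) = C1 + C2*exp(-b) + C3*exp(b) - sqrt(2)*b^3/6 - b^2*k/4 - 3*b/2 - sqrt(2)*b


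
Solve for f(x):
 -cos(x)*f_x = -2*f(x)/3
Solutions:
 f(x) = C1*(sin(x) + 1)^(1/3)/(sin(x) - 1)^(1/3)


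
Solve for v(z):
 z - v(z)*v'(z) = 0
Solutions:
 v(z) = -sqrt(C1 + z^2)
 v(z) = sqrt(C1 + z^2)


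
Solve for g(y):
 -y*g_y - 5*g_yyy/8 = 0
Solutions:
 g(y) = C1 + Integral(C2*airyai(-2*5^(2/3)*y/5) + C3*airybi(-2*5^(2/3)*y/5), y)


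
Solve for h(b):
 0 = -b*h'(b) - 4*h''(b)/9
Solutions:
 h(b) = C1 + C2*erf(3*sqrt(2)*b/4)


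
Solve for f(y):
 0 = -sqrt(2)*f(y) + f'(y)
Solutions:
 f(y) = C1*exp(sqrt(2)*y)


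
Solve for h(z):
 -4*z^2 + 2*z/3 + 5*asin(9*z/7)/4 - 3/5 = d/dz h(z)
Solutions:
 h(z) = C1 - 4*z^3/3 + z^2/3 + 5*z*asin(9*z/7)/4 - 3*z/5 + 5*sqrt(49 - 81*z^2)/36


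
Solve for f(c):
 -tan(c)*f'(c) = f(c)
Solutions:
 f(c) = C1/sin(c)


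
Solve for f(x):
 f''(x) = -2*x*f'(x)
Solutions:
 f(x) = C1 + C2*erf(x)


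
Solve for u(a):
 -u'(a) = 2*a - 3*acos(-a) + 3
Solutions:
 u(a) = C1 - a^2 + 3*a*acos(-a) - 3*a + 3*sqrt(1 - a^2)


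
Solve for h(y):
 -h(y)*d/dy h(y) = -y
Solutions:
 h(y) = -sqrt(C1 + y^2)
 h(y) = sqrt(C1 + y^2)


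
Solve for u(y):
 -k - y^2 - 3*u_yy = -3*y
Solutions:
 u(y) = C1 + C2*y - k*y^2/6 - y^4/36 + y^3/6


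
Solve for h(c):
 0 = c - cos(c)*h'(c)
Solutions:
 h(c) = C1 + Integral(c/cos(c), c)


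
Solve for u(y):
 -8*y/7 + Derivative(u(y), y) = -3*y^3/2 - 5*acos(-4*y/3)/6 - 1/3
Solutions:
 u(y) = C1 - 3*y^4/8 + 4*y^2/7 - 5*y*acos(-4*y/3)/6 - y/3 - 5*sqrt(9 - 16*y^2)/24


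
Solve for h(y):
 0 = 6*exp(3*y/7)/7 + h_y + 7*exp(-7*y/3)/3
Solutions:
 h(y) = C1 - 2*exp(3*y/7) + exp(-7*y/3)


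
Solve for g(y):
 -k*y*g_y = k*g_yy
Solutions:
 g(y) = C1 + C2*erf(sqrt(2)*y/2)


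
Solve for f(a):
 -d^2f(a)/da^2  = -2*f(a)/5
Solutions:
 f(a) = C1*exp(-sqrt(10)*a/5) + C2*exp(sqrt(10)*a/5)


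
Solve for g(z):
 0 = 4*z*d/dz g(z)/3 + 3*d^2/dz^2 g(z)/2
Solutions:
 g(z) = C1 + C2*erf(2*z/3)


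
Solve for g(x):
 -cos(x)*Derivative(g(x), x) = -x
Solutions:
 g(x) = C1 + Integral(x/cos(x), x)


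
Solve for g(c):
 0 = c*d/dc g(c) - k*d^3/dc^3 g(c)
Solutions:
 g(c) = C1 + Integral(C2*airyai(c*(1/k)^(1/3)) + C3*airybi(c*(1/k)^(1/3)), c)


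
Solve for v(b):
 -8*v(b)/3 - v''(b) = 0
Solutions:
 v(b) = C1*sin(2*sqrt(6)*b/3) + C2*cos(2*sqrt(6)*b/3)


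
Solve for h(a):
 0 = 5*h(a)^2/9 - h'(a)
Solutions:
 h(a) = -9/(C1 + 5*a)


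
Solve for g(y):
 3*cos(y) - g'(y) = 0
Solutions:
 g(y) = C1 + 3*sin(y)


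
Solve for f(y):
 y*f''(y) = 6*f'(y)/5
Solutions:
 f(y) = C1 + C2*y^(11/5)


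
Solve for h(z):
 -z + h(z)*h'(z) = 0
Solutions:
 h(z) = -sqrt(C1 + z^2)
 h(z) = sqrt(C1 + z^2)


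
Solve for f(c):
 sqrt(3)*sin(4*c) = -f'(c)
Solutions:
 f(c) = C1 + sqrt(3)*cos(4*c)/4


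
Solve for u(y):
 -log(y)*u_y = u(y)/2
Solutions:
 u(y) = C1*exp(-li(y)/2)


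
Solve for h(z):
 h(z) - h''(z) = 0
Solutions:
 h(z) = C1*exp(-z) + C2*exp(z)


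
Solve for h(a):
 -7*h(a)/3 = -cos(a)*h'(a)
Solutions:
 h(a) = C1*(sin(a) + 1)^(7/6)/(sin(a) - 1)^(7/6)


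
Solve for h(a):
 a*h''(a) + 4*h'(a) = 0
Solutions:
 h(a) = C1 + C2/a^3


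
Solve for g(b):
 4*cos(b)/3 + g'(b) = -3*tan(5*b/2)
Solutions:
 g(b) = C1 + 6*log(cos(5*b/2))/5 - 4*sin(b)/3


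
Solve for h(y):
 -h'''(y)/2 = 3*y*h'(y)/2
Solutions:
 h(y) = C1 + Integral(C2*airyai(-3^(1/3)*y) + C3*airybi(-3^(1/3)*y), y)


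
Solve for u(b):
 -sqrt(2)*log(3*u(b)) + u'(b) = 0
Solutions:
 -sqrt(2)*Integral(1/(log(_y) + log(3)), (_y, u(b)))/2 = C1 - b


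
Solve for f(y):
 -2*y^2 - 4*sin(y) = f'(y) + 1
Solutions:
 f(y) = C1 - 2*y^3/3 - y + 4*cos(y)


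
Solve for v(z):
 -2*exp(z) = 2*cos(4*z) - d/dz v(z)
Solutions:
 v(z) = C1 + 2*exp(z) + sin(4*z)/2


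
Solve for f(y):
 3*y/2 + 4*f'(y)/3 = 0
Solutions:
 f(y) = C1 - 9*y^2/16


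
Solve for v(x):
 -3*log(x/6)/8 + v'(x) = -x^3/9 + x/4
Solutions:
 v(x) = C1 - x^4/36 + x^2/8 + 3*x*log(x)/8 - 3*x*log(6)/8 - 3*x/8


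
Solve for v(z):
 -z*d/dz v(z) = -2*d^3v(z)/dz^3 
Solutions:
 v(z) = C1 + Integral(C2*airyai(2^(2/3)*z/2) + C3*airybi(2^(2/3)*z/2), z)


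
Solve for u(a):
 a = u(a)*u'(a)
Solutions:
 u(a) = -sqrt(C1 + a^2)
 u(a) = sqrt(C1 + a^2)


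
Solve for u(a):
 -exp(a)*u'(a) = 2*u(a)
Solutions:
 u(a) = C1*exp(2*exp(-a))


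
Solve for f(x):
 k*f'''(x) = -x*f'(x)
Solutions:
 f(x) = C1 + Integral(C2*airyai(x*(-1/k)^(1/3)) + C3*airybi(x*(-1/k)^(1/3)), x)


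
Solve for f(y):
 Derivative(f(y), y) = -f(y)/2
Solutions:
 f(y) = C1*exp(-y/2)


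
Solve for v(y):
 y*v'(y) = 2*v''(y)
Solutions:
 v(y) = C1 + C2*erfi(y/2)


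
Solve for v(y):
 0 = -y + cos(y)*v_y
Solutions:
 v(y) = C1 + Integral(y/cos(y), y)


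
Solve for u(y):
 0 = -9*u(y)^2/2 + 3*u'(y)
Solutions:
 u(y) = -2/(C1 + 3*y)


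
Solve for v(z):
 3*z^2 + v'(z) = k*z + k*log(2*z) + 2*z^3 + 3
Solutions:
 v(z) = C1 + k*z^2/2 + k*z*log(z) - k*z + k*z*log(2) + z^4/2 - z^3 + 3*z


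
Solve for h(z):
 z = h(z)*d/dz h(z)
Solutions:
 h(z) = -sqrt(C1 + z^2)
 h(z) = sqrt(C1 + z^2)


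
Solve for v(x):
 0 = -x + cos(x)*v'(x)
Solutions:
 v(x) = C1 + Integral(x/cos(x), x)


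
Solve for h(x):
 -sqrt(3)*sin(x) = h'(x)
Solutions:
 h(x) = C1 + sqrt(3)*cos(x)


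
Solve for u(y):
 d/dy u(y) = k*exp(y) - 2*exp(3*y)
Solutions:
 u(y) = C1 + k*exp(y) - 2*exp(3*y)/3


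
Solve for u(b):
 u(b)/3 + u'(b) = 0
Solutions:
 u(b) = C1*exp(-b/3)


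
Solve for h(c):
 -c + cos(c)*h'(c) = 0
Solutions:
 h(c) = C1 + Integral(c/cos(c), c)


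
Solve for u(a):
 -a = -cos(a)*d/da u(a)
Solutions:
 u(a) = C1 + Integral(a/cos(a), a)


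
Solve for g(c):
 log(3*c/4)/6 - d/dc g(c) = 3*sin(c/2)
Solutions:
 g(c) = C1 + c*log(c)/6 - c*log(2)/3 - c/6 + c*log(3)/6 + 6*cos(c/2)


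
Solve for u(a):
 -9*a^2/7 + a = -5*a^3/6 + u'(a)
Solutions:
 u(a) = C1 + 5*a^4/24 - 3*a^3/7 + a^2/2
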